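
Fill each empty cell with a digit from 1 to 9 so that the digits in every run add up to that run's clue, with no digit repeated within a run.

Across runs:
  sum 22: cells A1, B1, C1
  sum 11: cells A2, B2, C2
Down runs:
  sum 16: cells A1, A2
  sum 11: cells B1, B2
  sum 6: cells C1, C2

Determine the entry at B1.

16 in 2 cells must be {7,9}.
The 22 across and the 6 down share only 5, so C1 = 5.
The 11 across and the 16 down share only 7, so A2 = 7.
B2 = 3: the only remaining digit allowed by both the 11 across and the 11 down.
C2 = 11 − 10 = 1 completes the 11 across.
A1 = 16 − 7 = 9 completes the 16 down.
B1 = 22 − 14 = 8 completes the 22 across.

8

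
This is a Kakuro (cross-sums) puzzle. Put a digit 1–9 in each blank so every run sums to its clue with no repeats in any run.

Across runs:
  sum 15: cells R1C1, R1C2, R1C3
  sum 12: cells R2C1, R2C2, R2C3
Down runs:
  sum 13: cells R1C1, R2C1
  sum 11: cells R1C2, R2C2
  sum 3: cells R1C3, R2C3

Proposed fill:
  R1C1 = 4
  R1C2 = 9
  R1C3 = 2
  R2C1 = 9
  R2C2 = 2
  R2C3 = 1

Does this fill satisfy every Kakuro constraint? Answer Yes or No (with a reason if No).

Across: 4+9+2=15; 9+2+1=12. Down: 4+9=13; 9+2=11; 2+1=3. No digit repeats within any run.

Yes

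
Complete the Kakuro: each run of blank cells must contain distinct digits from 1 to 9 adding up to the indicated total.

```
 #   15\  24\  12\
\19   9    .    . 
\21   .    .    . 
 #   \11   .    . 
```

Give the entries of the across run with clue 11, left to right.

24 in 3 cells must be {7,8,9}.
R2C1 = 15 − 9 = 6 completes the 15 down.
Nothing is forced directly, so branch on R1C2, whose candidates are 7 or 8. If R1C2 = 8: that forces R1C3 = 2, R2C2 = 7, after which R2C3 would have to be in {8} for the 21 across but in {1,3,4,6,7,9} for the 12 down — contradiction. So R1C2 = 7.
R1C3 = 19 − 16 = 3 completes the 19 across.
Given what's placed, R2C2 must be 8 to fit the 21 across and 24 down.
R2C3 = 21 − 14 = 7 completes the 21 across.
R3C2 = 24 − 15 = 9 completes the 24 down.
R3C3 = 11 − 9 = 2 completes the 11 across.

9, 2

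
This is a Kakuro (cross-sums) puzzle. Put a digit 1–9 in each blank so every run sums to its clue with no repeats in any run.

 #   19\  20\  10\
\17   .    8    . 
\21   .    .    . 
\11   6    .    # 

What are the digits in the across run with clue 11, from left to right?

R3C2 = 11 − 6 = 5 completes the 11 across.
R2C2 = 20 − 13 = 7 completes the 20 down.
No cell is forced outright now. R1C1 can only be 4 or 5 (the digits allowed by both its 17 across and its 19 down). If R1C1 = 4: then R1C3 would have to be in {5} for the 17 across but in {1,2,3,4,6,7,8,9} for the 10 down — contradiction. So R1C1 = 5.
R1C3 = 17 − 13 = 4 completes the 17 across.
R2C1 = 19 − 11 = 8 completes the 19 down.
R2C3 = 21 − 15 = 6 completes the 21 across.

6, 5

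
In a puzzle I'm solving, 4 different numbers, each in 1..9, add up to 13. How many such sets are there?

4 distinct digits from 1–9 sum between 10 and 30.
Enumerating: {1,2,3,7}, {1,2,4,6}, {1,3,4,5}.

3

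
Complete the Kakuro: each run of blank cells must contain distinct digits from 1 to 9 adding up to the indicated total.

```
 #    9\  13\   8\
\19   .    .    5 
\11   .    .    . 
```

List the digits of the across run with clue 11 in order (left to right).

R2C3 = 8 − 5 = 3 completes the 8 down.
Nothing is forced directly, so branch on R2C2, whose candidates are 6 or 7. If R2C2 = 6: then R1C2 would have to be in {6,8} for the 19 across but in {7} for the 13 down — contradiction. So R2C2 = 7.
R1C2 = 13 − 7 = 6 completes the 13 down.
R2C1 = 11 − 10 = 1 completes the 11 across.
R1C1 = 19 − 11 = 8 completes the 19 across.

1, 7, 3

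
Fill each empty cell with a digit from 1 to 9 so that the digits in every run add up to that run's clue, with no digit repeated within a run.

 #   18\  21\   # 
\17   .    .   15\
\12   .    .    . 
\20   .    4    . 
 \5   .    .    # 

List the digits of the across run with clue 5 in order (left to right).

17 in 2 cells must be {8,9}.
Nothing is forced directly, so branch on R3C1, whose candidates are 7 or 9. If R3C1 = 9: then R1C1 would have to be in {8,9} for the 17 across but in {1,2,3,4,5,6} for the 18 down — contradiction. So R3C1 = 7.
Given what's placed, R1C1 must be 8 to fit the 17 across and 18 down.
R1C2 = 17 − 8 = 9 completes the 17 across.
R3C3 = 20 − 11 = 9 completes the 20 across.
R2C3 = 15 − 9 = 6 completes the 15 down.
No cell is forced outright now. R2C1 can only be 1 or 2 (the digits allowed by both its 12 across and its 18 down). If R2C1 = 2: then R2C2 would have to be in {4} for the 12 across but in {1,2,3,5,6,7} for the 21 down — contradiction. So R2C1 = 1.
R2C2 = 12 − 7 = 5 completes the 12 across.
R4C1 = 18 − 16 = 2 completes the 18 down.
R4C2 = 5 − 2 = 3 completes the 5 across.

2 3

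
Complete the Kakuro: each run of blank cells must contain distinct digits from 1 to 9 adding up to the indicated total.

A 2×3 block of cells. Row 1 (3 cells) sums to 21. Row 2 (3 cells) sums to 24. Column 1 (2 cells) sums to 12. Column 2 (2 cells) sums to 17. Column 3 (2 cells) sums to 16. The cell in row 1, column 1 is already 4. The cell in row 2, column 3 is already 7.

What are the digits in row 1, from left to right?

4, 8, 9

24 in 3 cells must be {7,8,9}; 17 in 2 cells must be {8,9}; 16 in 2 cells must be {7,9}.
(1,3) = 16 − 7 = 9 completes the 16 down.
(2,1) = 12 − 4 = 8 completes the 12 down.
(2,2) = 24 − 15 = 9 completes the 24 across.
(1,2) = 21 − 13 = 8 completes the 21 across.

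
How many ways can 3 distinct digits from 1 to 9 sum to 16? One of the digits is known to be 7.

3 distinct digits from 1–9 sum between 6 and 24.
Keeping only sets containing 7.
Enumerating: {1,7,8}, {3,6,7}, {4,5,7}.

3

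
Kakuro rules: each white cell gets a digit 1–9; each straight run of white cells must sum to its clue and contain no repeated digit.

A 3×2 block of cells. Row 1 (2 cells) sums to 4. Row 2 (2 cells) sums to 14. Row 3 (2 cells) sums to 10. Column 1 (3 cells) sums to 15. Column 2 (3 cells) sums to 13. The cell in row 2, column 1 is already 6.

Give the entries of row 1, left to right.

4 in 2 cells must be {1,3}.
Given what's placed, (1,1) must be 1 to fit the 4 across and 15 down.
(1,2) = 4 − 1 = 3 completes the 4 across.
(2,2) = 14 − 6 = 8 completes the 14 across.
(3,1) = 15 − 7 = 8 completes the 15 down.
(3,2) = 10 − 8 = 2 completes the 10 across.

1 3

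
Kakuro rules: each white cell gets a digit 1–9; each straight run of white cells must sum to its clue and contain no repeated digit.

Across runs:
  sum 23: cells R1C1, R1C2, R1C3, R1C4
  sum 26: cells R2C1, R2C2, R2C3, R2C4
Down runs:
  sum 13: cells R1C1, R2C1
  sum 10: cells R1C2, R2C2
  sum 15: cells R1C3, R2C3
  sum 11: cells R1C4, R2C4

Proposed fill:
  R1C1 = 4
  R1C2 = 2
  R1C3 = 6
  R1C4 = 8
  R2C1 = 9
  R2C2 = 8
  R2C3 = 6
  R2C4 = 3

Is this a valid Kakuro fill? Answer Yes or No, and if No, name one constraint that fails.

No — the across run R1C1–R1C4 sums to 20, not 23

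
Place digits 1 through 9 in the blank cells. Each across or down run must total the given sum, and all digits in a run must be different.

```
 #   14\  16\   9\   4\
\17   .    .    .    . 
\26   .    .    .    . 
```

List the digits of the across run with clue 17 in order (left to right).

6 7 3 1

16 in 2 cells must be {7,9}; 4 in 2 cells must be {1,3}.
Only 3 fits R2C4 under both its across sum 26 and down sum 4.
R1C4 = 4 − 3 = 1 completes the 4 down.
Given what's placed, R2C2 must be 9 to fit the 26 across and 16 down.
R1C2 = 16 − 9 = 7 completes the 16 down.
No cell is forced outright now. R2C1 can only be 6 or 8 (the digits allowed by both its 26 across and its 14 down). If R2C1 = 6: then R1C1 would have to be in {3,4,5,6} for the 17 across but in {8} for the 14 down — contradiction. So R2C1 = 8.
R1C1 = 14 − 8 = 6 completes the 14 down.
R1C3 = 17 − 14 = 3 completes the 17 across.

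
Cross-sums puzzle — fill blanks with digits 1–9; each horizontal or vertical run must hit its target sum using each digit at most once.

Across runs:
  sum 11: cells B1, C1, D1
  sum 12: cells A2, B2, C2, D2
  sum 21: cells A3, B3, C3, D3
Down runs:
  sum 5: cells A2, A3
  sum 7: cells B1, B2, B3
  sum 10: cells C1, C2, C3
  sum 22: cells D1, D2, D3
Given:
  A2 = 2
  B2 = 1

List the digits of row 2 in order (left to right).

2 1 4 5

7 in 3 cells must be {1,2,4}.
A3 = 5 − 2 = 3 completes the 5 down.
No cell is forced outright now. B1 can only be 2 or 4 (the digits allowed by both its 11 across and its 7 down). If B1 = 4: that forces B3 = 2, C3 = 7, D3 = 9, after which C2 would have to be in {3,4,5,6} for the 12 across but in {1,2} for the 10 down — contradiction. So B1 = 2.
B3 = 7 − 3 = 4 completes the 7 down.
No cell is forced outright now. D2 can only be 5 or 6 (the digits allowed by both its 12 across and its 22 down). If D2 = 6: then D1 would have to be in {1,3,4,5,6,8} for the 11 across but in {7,9} for the 22 down — contradiction. So D2 = 5.
Given what's placed, D1 must be 8 to fit the 11 across and 22 down.
C2 = 12 − 8 = 4 completes the 12 across.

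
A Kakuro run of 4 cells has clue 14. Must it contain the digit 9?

Counterexample: {1,2,3,8} sums to 14 without using 9.

No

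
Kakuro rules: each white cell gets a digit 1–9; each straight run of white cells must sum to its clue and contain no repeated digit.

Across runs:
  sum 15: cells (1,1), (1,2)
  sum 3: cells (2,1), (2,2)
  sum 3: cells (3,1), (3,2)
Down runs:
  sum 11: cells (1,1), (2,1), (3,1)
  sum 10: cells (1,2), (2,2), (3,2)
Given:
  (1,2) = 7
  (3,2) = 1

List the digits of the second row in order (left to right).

3 in 2 cells must be {1,2}.
(1,1) = 15 − 7 = 8 completes the 15 across.
(2,2) = 10 − 8 = 2 completes the 10 down.
(3,1) = 3 − 1 = 2 completes the 3 across.
(2,1) = 3 − 2 = 1 completes the 3 across.

1 2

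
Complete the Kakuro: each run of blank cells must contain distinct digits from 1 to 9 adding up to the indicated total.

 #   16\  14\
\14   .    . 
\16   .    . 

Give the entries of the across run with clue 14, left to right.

16 in 2 cells must be {7,9}.
The 14 across and the 16 down share only 9, so R1C1 = 9.
R1C2 = 14 − 9 = 5 completes the 14 across.
R2C1 = 16 − 9 = 7 completes the 16 down.
R2C2 = 16 − 7 = 9 completes the 16 across.

9, 5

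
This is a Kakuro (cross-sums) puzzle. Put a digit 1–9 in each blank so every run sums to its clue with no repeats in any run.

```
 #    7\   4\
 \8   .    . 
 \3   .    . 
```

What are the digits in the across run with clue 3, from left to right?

3 in 2 cells must be {1,2}; 4 in 2 cells must be {1,3}.
The 3 across and the 4 down share only 1, so R2C2 = 1.
R1C2 = 4 − 1 = 3 completes the 4 down.
R2C1 = 3 − 1 = 2 completes the 3 across.
R1C1 = 8 − 3 = 5 completes the 8 across.

2 1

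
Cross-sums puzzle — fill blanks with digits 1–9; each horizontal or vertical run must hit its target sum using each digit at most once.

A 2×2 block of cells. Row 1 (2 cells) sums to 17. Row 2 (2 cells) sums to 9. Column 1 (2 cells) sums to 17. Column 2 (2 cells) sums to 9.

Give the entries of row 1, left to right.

9 8

17 in 2 cells must be {8,9}.
The 17 across and the 9 down share only 8, so (1,2) = 8.
The 9 across and the 17 down share only 8, so (2,1) = 8.
(2,2) = 9 − 8 = 1 completes the 9 across.
(1,1) = 17 − 8 = 9 completes the 17 across.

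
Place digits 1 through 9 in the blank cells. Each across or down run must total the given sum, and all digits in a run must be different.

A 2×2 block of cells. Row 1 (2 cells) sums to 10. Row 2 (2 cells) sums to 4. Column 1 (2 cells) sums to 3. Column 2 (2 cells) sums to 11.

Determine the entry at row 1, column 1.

2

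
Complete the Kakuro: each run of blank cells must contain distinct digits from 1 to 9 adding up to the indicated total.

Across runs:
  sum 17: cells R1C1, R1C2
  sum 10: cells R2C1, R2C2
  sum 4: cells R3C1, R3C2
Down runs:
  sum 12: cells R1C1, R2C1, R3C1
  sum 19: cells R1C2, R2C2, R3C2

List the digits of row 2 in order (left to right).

3, 7

17 in 2 cells must be {8,9}; 4 in 2 cells must be {1,3}.
The 4 across and the 19 down share only 3, so R3C2 = 3.
Given what's placed, R1C2 must be 9 to fit the 17 across and 19 down.
R2C2 = 19 − 12 = 7 completes the 19 down.
R3C1 = 4 − 3 = 1 completes the 4 across.
R1C1 = 17 − 9 = 8 completes the 17 across.
R2C1 = 10 − 7 = 3 completes the 10 across.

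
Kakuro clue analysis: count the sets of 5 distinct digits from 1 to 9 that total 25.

5 distinct digits from 1–9 sum between 15 and 35.

12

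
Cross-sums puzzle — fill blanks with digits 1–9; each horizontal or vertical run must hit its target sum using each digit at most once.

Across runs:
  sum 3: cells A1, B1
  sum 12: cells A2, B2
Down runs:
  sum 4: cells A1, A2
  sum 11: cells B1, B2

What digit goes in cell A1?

3 in 2 cells must be {1,2}; 4 in 2 cells must be {1,3}.
The 3 across and the 4 down share only 1, so A1 = 1.
B1 = 3 − 1 = 2 completes the 3 across.
A2 = 4 − 1 = 3 completes the 4 down.
B2 = 12 − 3 = 9 completes the 12 across.

1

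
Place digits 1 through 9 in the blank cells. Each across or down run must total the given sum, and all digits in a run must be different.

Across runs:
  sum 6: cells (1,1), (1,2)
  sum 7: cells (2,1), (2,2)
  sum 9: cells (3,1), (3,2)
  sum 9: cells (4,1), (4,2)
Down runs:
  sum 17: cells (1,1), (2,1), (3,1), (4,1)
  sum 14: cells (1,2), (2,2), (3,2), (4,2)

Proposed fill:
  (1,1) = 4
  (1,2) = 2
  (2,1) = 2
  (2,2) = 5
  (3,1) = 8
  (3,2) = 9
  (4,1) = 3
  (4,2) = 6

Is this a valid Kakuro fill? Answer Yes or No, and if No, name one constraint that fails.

No — the down run (1,2)–(4,2) sums to 22, not 14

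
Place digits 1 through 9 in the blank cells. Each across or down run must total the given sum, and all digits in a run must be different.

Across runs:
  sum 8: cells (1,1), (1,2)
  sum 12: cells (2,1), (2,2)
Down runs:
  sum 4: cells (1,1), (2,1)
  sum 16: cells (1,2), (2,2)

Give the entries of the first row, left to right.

1 7

4 in 2 cells must be {1,3}; 16 in 2 cells must be {7,9}.
The 8 across and the 16 down share only 7, so (1,2) = 7.
The 12 across and the 4 down share only 3, so (2,1) = 3.
(2,2) = 12 − 3 = 9 completes the 12 across.
(1,1) = 8 − 7 = 1 completes the 8 across.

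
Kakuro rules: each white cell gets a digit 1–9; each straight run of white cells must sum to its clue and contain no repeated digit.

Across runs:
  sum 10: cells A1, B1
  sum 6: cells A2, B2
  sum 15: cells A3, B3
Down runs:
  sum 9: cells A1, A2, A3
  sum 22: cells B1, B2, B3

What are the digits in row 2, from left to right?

1 5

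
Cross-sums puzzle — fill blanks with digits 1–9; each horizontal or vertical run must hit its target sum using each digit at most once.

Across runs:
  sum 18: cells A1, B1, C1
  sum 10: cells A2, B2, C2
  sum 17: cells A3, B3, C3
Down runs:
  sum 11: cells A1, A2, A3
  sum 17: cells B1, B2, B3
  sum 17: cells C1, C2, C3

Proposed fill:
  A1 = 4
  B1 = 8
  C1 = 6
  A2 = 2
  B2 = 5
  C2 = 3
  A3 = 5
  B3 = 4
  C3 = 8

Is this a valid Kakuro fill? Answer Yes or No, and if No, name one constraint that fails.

Yes

Across: 4+8+6=18; 2+5+3=10; 5+4+8=17. Down: 4+2+5=11; 8+5+4=17; 6+3+8=17. No digit repeats within any run.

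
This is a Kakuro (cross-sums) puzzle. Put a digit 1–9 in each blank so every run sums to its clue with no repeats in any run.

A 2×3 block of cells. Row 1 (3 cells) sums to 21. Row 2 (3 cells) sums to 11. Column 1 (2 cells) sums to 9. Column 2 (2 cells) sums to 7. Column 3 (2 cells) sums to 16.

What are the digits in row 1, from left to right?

16 in 2 cells must be {7,9}.
The 11 across and the 16 down share only 7, so (2,3) = 7.
(1,3) = 16 − 7 = 9 completes the 16 down.
Nothing is forced directly, so branch on (2,1), whose candidates are 1 or 3. If (2,1) = 3: then (1,1) would have to be in {4,5,7,8} for the 21 across but in {6} for the 9 down — contradiction. So (2,1) = 1.
(1,1) = 9 − 1 = 8 completes the 9 down.
(1,2) = 21 − 17 = 4 completes the 21 across.
(2,2) = 11 − 8 = 3 completes the 11 across.

8 4 9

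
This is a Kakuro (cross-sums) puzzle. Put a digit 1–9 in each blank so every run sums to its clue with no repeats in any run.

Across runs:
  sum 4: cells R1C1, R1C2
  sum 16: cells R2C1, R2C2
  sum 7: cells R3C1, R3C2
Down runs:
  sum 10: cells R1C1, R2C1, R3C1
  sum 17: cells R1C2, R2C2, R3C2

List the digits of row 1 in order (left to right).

1 3

4 in 2 cells must be {1,3}; 16 in 2 cells must be {7,9}.
The 16 across and the 10 down share only 7, so R2C1 = 7.
R2C2 = 16 − 7 = 9 completes the 16 across.
Given what's placed, R1C1 must be 1 to fit the 4 across and 10 down.
R1C2 = 4 − 1 = 3 completes the 4 across.
R3C1 = 10 − 8 = 2 completes the 10 down.
R3C2 = 7 − 2 = 5 completes the 7 across.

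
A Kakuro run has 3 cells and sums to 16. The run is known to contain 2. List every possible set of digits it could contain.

3 distinct digits from 1–9 sum between 6 and 24.
Keeping only sets containing 2.

{2,5,9}; {2,6,8}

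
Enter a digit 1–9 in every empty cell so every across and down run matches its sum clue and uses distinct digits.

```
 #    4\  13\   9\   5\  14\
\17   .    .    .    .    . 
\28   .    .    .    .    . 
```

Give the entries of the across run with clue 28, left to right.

4 in 2 cells must be {1,3}.
Nothing is forced directly, so branch on R1C5, whose candidates are 5 or 6. If R1C5 = 6: that forces R1C2 = 5, R2C2 = 8, after which R2C5 would have to be in {1,2,3,4,5,6,7,9} for the 28 across but in {8} for the 14 down — contradiction. So R1C5 = 5.
Given what's placed, R1C2 must be 6 to fit the 17 across and 13 down.
R2C2 = 13 − 6 = 7 completes the 13 down.
R2C5 = 14 − 5 = 9 completes the 14 down.
No cell is forced outright now. R1C3 can only be 1 or 2 or 3 (the digits allowed by both its 17 across and its 9 down). If R1C3 = 2: then R2C3 would have to be in {1,2,3,4,5,6,8} for the 28 across but in {7} for the 9 down — contradiction. If R1C3 = 3: that forces R1C1 = 1, R1C4 = 2, R2C1 = 3, after which R2C3 would have to be in {1,4,5,8} for the 28 across but in {6} for the 9 down — contradiction. So R1C3 = 1.
Given what's placed, R1C1 must be 3 to fit the 17 across and 4 down.
R1C4 = 17 − 15 = 2 completes the 17 across.
R2C1 = 4 − 3 = 1 completes the 4 down.
R2C3 = 9 − 1 = 8 completes the 9 down.
R2C4 = 28 − 25 = 3 completes the 28 across.

1 7 8 3 9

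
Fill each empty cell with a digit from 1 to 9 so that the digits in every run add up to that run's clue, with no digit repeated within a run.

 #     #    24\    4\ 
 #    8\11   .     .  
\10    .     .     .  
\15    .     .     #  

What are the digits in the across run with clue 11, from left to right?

8 3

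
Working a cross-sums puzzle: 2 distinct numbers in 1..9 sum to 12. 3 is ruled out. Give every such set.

2 distinct digits from 1–9 sum between 3 and 17.
Dropping sets that contain 3.

{4,8}; {5,7}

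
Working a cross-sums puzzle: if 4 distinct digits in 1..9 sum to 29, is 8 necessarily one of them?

Yes

The only way to make 29 from 4 distinct digits is {5,7,8,9}, which contains 8.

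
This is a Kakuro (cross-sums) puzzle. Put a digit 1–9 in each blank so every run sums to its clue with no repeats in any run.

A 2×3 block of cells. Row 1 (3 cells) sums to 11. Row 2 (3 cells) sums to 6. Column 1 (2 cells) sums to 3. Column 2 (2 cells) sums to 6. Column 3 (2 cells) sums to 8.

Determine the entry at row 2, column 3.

6 in 3 cells must be {1,2,3}; 3 in 2 cells must be {1,2}.
Nothing is forced directly, so branch on (1,1), whose candidates are 1 or 2. If (1,1) = 1: that forces (2,1) = 2, (2,2) = 1, (2,3) = 3, after which (1,2) would have to be in {2,3,4,6,7,8} for the 11 across but in {5} for the 6 down — contradiction. So (1,1) = 2.
(2,1) = 3 − 2 = 1 completes the 3 down.
Given what's placed, (2,2) must be 2 to fit the 6 across and 6 down.
(2,3) = 6 − 3 = 3 completes the 6 across.
(1,2) = 6 − 2 = 4 completes the 6 down.
(1,3) = 11 − 6 = 5 completes the 11 across.

3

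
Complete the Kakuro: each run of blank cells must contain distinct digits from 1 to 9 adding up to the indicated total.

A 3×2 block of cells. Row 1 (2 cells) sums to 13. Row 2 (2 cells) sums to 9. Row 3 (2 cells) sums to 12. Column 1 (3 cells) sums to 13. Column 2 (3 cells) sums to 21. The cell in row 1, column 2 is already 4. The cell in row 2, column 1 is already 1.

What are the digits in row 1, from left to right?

(1,1) = 13 − 4 = 9 completes the 13 across.
(2,2) = 9 − 1 = 8 completes the 9 across.
(3,1) = 13 − 10 = 3 completes the 13 down.
(3,2) = 12 − 3 = 9 completes the 12 across.

9 4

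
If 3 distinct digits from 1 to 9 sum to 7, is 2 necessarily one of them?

Yes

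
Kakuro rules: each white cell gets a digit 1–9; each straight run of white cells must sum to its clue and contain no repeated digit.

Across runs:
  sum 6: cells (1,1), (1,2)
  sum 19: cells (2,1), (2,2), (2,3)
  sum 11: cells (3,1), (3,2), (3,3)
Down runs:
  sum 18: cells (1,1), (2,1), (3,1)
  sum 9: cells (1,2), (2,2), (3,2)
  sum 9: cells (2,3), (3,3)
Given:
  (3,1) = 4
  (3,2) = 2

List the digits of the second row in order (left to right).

(1,1) = 5: the only remaining digit allowed by both the 6 across and the 18 down.
(1,2) = 6 − 5 = 1 completes the 6 across.
(2,1) = 18 − 9 = 9 completes the 18 down.
(2,2) = 9 − 3 = 6 completes the 9 down.
(2,3) = 19 − 15 = 4 completes the 19 across.
(3,3) = 11 − 6 = 5 completes the 11 across.

9 6 4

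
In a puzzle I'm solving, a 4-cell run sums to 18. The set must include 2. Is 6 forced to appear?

Counterexample: {1,2,7,8} sums to 18 under that restriction without using 6.

No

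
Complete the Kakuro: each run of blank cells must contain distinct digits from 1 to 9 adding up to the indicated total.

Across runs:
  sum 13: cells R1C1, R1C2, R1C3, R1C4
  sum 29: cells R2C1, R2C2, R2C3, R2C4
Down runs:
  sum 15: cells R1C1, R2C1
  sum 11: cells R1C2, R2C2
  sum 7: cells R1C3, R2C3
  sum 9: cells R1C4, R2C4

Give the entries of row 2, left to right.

29 in 4 cells must be {5,7,8,9}.
Only 5 fits R2C3 under both its across sum 29 and down sum 7.
R1C3 = 7 − 5 = 2 completes the 7 down.
Nothing is forced directly, so branch on R2C4, whose candidates are 7 or 8. If R2C4 = 7: then R1C4 would have to be in {1,3,4,6,7} for the 13 across but in {2} for the 9 down — contradiction. So R2C4 = 8.
R1C4 = 9 − 8 = 1 completes the 9 down.
No cell is forced outright now. R2C1 can only be 7 or 9 (the digits allowed by both its 29 across and its 15 down). If R2C1 = 7: then R1C1 would have to be in {3,4,6,7} for the 13 across but in {8} for the 15 down — contradiction. So R2C1 = 9.
R1C1 = 15 − 9 = 6 completes the 15 down.
R1C2 = 13 − 9 = 4 completes the 13 across.
R2C2 = 29 − 22 = 7 completes the 29 across.

9, 7, 5, 8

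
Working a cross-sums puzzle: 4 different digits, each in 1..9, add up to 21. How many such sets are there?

11

4 distinct digits from 1–9 sum between 10 and 30.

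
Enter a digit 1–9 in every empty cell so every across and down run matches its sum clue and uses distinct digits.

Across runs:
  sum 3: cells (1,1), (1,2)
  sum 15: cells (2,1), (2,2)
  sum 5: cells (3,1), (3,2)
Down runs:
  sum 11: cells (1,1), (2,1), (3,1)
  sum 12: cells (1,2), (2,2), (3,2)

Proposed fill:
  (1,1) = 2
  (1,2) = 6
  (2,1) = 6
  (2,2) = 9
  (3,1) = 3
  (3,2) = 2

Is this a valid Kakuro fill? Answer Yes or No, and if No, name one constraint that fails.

No — the down run (1,2)–(3,2) sums to 17, not 12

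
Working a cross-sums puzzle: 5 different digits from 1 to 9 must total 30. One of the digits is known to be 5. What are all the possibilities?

{1,5,7,8,9}; {2,5,6,8,9}; {3,5,6,7,9}; {4,5,6,7,8}

5 distinct digits from 1–9 sum between 15 and 35.
Keeping only sets containing 5.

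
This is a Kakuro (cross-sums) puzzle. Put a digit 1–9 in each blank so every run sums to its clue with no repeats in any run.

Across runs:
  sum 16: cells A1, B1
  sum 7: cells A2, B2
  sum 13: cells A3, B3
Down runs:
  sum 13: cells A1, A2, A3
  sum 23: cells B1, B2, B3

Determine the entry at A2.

16 in 2 cells must be {7,9}; 23 in 3 cells must be {6,8,9}.
The 16 across and the 23 down share only 9, so B1 = 9.
Given what's placed, B2 must be 6 to fit the 7 across and 23 down.
B3 = 23 − 15 = 8 completes the 23 down.
A1 = 16 − 9 = 7 completes the 16 across.
A2 = 7 − 6 = 1 completes the 7 across.
A3 = 13 − 8 = 5 completes the 13 across.

1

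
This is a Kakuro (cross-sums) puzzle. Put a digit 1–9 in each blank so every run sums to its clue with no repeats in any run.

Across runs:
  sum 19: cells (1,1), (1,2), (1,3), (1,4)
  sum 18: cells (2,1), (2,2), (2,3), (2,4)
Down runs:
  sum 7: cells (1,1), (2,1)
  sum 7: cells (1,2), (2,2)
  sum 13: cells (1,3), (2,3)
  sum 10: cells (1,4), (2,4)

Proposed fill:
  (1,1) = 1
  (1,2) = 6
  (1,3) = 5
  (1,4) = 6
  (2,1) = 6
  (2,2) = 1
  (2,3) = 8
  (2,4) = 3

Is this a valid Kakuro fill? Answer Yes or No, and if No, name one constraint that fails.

No — the across run (1,1)–(1,4) sums to 18, not 19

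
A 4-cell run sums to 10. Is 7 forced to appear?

The only way to make 10 from 4 distinct digits is {1,2,3,4}, which does not contain 7.

No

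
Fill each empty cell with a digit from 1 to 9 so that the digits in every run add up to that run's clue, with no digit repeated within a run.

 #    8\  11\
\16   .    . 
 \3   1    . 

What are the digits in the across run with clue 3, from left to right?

1, 2

16 in 2 cells must be {7,9}; 3 in 2 cells must be {1,2}.
R1C1 = 8 − 1 = 7 completes the 8 down.
R1C2 = 16 − 7 = 9 completes the 16 across.
R2C2 = 3 − 1 = 2 completes the 3 across.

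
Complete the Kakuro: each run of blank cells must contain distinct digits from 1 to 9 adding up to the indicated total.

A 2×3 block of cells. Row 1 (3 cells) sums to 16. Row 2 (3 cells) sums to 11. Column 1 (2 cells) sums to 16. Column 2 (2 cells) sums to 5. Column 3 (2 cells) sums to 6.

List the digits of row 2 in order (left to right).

16 in 2 cells must be {7,9}.
The 11 across and the 16 down share only 7, so (2,1) = 7.
Given what's placed, (2,3) must be 1 to fit the 11 across and 6 down.
(1,1) = 16 − 7 = 9 completes the 16 down.
(1,3) = 6 − 1 = 5 completes the 6 down.
(2,2) = 11 − 8 = 3 completes the 11 across.
(1,2) = 16 − 14 = 2 completes the 16 across.

7 3 1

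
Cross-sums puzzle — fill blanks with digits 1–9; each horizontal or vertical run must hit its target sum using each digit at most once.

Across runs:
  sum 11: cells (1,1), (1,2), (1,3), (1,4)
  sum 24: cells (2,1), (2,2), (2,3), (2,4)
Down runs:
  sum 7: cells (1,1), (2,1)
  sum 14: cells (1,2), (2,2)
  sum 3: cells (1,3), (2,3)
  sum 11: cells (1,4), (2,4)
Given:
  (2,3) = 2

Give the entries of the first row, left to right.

2 5 1 3

11 in 4 cells must be {1,2,3,5}; 3 in 2 cells must be {1,2}.
(1,2) = 5: only digit in both the 11-across and 14-down candidate sets.
(1,3) = 3 − 2 = 1 completes the 3 down.
(2,2) = 14 − 5 = 9 completes the 14 down.
Nothing is forced directly, so branch on (2,1), whose candidates are 5 or 6. If (2,1) = 6: then (1,1) would have to be in {2,3} for the 11 across but in {1} for the 7 down — contradiction. So (2,1) = 5.
(1,1) = 7 − 5 = 2 completes the 7 down.
(1,4) = 11 − 8 = 3 completes the 11 across.
(2,4) = 24 − 16 = 8 completes the 24 across.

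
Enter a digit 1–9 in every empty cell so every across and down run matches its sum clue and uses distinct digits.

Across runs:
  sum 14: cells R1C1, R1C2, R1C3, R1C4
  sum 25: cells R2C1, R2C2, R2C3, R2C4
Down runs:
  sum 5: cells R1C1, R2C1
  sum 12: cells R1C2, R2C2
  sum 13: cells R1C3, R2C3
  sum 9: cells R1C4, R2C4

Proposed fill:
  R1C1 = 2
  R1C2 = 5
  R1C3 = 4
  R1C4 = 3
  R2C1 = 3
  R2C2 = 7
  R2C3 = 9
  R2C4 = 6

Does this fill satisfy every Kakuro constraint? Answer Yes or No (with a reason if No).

Yes

Across: 2+5+4+3=14; 3+7+9+6=25. Down: 2+3=5; 5+7=12; 4+9=13; 3+6=9. No digit repeats within any run.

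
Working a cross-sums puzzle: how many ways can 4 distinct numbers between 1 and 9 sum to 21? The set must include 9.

4 distinct digits from 1–9 sum between 10 and 30.
Keeping only sets containing 9.
Enumerating: {1,3,8,9}, {1,4,7,9}, {1,5,6,9}, {2,3,7,9}, {2,4,6,9}, {3,4,5,9}.

6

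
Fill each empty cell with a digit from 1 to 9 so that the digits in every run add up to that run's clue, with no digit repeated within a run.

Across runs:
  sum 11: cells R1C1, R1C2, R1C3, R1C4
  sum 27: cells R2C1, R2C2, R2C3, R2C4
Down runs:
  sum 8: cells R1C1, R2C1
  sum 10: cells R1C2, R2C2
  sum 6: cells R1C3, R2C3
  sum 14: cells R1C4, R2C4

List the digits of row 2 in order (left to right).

11 in 4 cells must be {1,2,3,5}.
Only 5 fits R1C4 under both its across sum 11 and down sum 14.
R2C4 = 14 − 5 = 9 completes the 14 down.
Nothing is forced directly, so branch on R1C3, whose candidates are 1 or 2. If R1C3 = 2: that forces R2C3 = 4, R2C1 = 6, R2C2 = 8, after which R1C1 would have to be in {1,3} for the 11 across but in {2} for the 8 down — contradiction. So R1C3 = 1.
R2C3 = 6 − 1 = 5 completes the 6 down.
No cell is forced outright now. R2C1 can only be 6 or 7 (the digits allowed by both its 27 across and its 8 down). If R2C1 = 7: then R1C1 would have to be in {2,3} for the 11 across but in {1} for the 8 down — contradiction. So R2C1 = 6.
R1C1 = 8 − 6 = 2 completes the 8 down.
R1C2 = 11 − 8 = 3 completes the 11 across.
R2C2 = 27 − 20 = 7 completes the 27 across.

6, 7, 5, 9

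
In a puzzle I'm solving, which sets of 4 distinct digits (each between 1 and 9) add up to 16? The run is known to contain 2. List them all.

{1,2,4,9}; {1,2,5,8}; {1,2,6,7}; {2,3,4,7}; {2,3,5,6}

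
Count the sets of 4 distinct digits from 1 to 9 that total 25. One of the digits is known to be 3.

4 distinct digits from 1–9 sum between 10 and 30.
Keeping only sets containing 3.
Enumerating: {3,5,8,9}, {3,6,7,9}.

2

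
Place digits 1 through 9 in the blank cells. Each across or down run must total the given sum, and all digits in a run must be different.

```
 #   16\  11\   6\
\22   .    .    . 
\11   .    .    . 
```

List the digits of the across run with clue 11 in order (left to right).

16 in 2 cells must be {7,9}.
The 22 across and the 6 down share only 5, so R1C3 = 5.
The 11 across and the 16 down share only 7, so R2C1 = 7.
R2C2 = 3: the only remaining digit allowed by both the 11 across and the 11 down.
R2C3 = 11 − 10 = 1 completes the 11 across.
R1C1 = 16 − 7 = 9 completes the 16 down.
R1C2 = 22 − 14 = 8 completes the 22 across.

7, 3, 1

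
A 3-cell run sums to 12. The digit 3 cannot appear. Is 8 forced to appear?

No

Counterexample: {1,2,9} sums to 12 under that restriction without using 8.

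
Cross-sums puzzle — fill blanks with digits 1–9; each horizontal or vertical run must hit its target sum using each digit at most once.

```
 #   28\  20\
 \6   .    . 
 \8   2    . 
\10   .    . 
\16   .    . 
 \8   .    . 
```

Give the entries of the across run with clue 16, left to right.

9 7

16 in 2 cells must be {7,9}.
R2C2 = 8 − 2 = 6 completes the 8 across.
R4C2 = 7: the only remaining digit allowed by both the 16 across and the 20 down.
R4C1 = 16 − 7 = 9 completes the 16 across.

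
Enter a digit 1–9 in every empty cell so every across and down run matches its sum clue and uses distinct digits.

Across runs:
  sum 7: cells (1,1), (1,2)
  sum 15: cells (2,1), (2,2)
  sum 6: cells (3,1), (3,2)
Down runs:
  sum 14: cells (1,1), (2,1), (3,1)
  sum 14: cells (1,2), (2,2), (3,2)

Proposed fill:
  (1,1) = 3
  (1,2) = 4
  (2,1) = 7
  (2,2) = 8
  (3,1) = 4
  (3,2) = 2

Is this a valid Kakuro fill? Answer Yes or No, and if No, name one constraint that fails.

Yes

Across: 3+4=7; 7+8=15; 4+2=6. Down: 3+7+4=14; 4+8+2=14. No digit repeats within any run.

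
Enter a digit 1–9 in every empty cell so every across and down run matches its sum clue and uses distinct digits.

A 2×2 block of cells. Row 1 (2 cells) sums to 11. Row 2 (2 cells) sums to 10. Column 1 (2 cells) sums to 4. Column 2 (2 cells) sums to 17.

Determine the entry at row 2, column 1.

1

4 in 2 cells must be {1,3}; 17 in 2 cells must be {8,9}.
The 11 across and the 4 down share only 3, so (1,1) = 3.
(1,2) = 11 − 3 = 8 completes the 11 across.
(2,1) = 4 − 3 = 1 completes the 4 down.
(2,2) = 10 − 1 = 9 completes the 10 across.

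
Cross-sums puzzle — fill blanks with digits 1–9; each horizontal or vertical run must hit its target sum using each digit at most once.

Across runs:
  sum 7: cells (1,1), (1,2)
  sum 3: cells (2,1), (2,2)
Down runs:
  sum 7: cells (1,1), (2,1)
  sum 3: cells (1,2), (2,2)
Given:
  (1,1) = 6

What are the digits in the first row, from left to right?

3 in 2 cells must be {1,2}.
(1,2) = 7 − 6 = 1 completes the 7 across.
(2,1) = 7 − 6 = 1 completes the 7 down.
(2,2) = 3 − 1 = 2 completes the 3 across.

6 1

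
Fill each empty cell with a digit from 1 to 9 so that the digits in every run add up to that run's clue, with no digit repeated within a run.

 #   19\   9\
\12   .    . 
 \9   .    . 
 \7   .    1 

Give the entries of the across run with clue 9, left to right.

R3C1 = 7 − 1 = 6 completes the 7 across.
No cell is forced outright now. R1C2 can only be 3 or 5 (the digits allowed by both its 12 across and its 9 down). If R1C2 = 5: then R1C1 would have to be in {7} for the 12 across but in {4,5,8,9} for the 19 down — contradiction. So R1C2 = 3.
R1C1 = 12 − 3 = 9 completes the 12 across.
R2C1 = 19 − 15 = 4 completes the 19 down.
R2C2 = 9 − 4 = 5 completes the 9 across.

4, 5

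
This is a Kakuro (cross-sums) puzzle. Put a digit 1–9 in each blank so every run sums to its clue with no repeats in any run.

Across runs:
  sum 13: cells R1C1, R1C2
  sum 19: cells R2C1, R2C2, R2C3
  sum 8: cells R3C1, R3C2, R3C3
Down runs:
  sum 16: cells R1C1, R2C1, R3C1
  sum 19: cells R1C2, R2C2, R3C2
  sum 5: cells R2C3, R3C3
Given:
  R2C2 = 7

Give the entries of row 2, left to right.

8, 7, 4

Nothing is forced directly, so branch on R2C3, whose candidates are 3 or 4. If R2C3 = 3: that forces R2C1 = 9, R3C3 = 2, after which R3C2 would have to be in {1,5} for the 8 across but in {3,4,8,9} for the 19 down — contradiction. So R2C3 = 4.
R2C1 = 19 − 11 = 8 completes the 19 across.
R3C3 = 5 − 4 = 1 completes the 5 down.
Nothing is forced directly, so branch on R3C2, whose candidates are 3 or 4. If R3C2 = 3: that forces R1C2 = 9, after which R3C1 would have to be in {4} for the 8 across but in {1,2,3,5,6,7} for the 16 down — contradiction. So R3C2 = 4.
R1C2 = 19 − 11 = 8 completes the 19 down.
R3C1 = 8 − 5 = 3 completes the 8 across.
R1C1 = 13 − 8 = 5 completes the 13 across.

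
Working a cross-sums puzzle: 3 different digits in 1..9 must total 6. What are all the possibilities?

{1,2,3}

3 distinct digits from 1–9 sum between 6 and 24.
Only one set works: {1,2,3}.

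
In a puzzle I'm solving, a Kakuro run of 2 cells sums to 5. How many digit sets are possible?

2 distinct digits from 1–9 sum between 3 and 17.
Enumerating: {1,4}, {2,3}.

2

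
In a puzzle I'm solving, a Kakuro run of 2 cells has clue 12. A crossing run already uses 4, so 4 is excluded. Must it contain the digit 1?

Counterexample: {3,9} sums to 12 under that restriction without using 1.

No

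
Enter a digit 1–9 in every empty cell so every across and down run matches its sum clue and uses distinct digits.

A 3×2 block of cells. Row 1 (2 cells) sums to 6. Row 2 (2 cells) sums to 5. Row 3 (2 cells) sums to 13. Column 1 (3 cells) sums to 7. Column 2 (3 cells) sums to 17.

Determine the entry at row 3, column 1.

7 in 3 cells must be {1,2,4}.
The 13 across and the 7 down share only 4, so (3,1) = 4.
(3,2) = 13 − 4 = 9 completes the 13 across.
Nothing is forced directly, so branch on (1,1), whose candidates are 1 or 2. If (1,1) = 2: then (1,2) would have to be in {4} for the 6 across but in {1,2,3,5,6,7} for the 17 down — contradiction. So (1,1) = 1.
(1,2) = 6 − 1 = 5 completes the 6 across.
(2,1) = 7 − 5 = 2 completes the 7 down.
(2,2) = 5 − 2 = 3 completes the 5 across.

4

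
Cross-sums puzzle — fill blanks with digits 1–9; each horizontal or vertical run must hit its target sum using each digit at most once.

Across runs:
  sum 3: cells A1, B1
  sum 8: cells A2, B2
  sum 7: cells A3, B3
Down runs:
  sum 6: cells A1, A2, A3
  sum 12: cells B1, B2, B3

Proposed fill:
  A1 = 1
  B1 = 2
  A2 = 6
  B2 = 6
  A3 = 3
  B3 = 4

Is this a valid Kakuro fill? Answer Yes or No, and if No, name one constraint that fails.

No — the across run A2–B2 sums to 12, not 8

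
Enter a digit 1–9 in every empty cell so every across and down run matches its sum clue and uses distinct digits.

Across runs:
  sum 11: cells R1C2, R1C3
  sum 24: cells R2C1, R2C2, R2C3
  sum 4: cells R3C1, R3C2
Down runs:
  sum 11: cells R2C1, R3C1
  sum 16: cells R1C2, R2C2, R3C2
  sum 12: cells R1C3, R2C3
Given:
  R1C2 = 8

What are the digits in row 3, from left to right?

3 1

24 in 3 cells must be {7,8,9}; 4 in 2 cells must be {1,3}.
R1C3 = 11 − 8 = 3 completes the 11 across.
Given what's placed, R2C2 must be 7 to fit the 24 across and 16 down.
R2C3 = 12 − 3 = 9 completes the 12 down.
Only 3 fits R3C1 under both its across sum 4 and down sum 11.
R3C2 = 4 − 3 = 1 completes the 4 across.
R2C1 = 24 − 16 = 8 completes the 24 across.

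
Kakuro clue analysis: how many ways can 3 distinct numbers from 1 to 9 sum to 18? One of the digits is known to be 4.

3 distinct digits from 1–9 sum between 6 and 24.
Keeping only sets containing 4.
Enumerating: {4,5,9}, {4,6,8}.

2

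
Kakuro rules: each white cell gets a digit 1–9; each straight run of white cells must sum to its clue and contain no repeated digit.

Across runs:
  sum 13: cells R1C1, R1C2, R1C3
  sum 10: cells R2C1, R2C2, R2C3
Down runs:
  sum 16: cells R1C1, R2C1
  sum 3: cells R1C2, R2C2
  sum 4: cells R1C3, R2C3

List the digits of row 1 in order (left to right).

16 in 2 cells must be {7,9}; 3 in 2 cells must be {1,2}; 4 in 2 cells must be {1,3}.
The 10 across and the 16 down share only 7, so R2C1 = 7.
Given what's placed, R2C3 must be 1 to fit the 10 across and 4 down.
R1C1 = 16 − 7 = 9 completes the 16 down.
R1C2 = 1: the only remaining digit allowed by both the 13 across and the 3 down.
R1C3 = 13 − 10 = 3 completes the 13 across.
R2C2 = 10 − 8 = 2 completes the 10 across.

9 1 3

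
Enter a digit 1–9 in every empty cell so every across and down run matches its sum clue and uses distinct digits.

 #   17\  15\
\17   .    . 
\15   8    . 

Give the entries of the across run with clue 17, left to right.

9, 8

17 in 2 cells must be {8,9}.
R1C1 = 17 − 8 = 9 completes the 17 down.
R1C2 = 17 − 9 = 8 completes the 17 across.
R2C2 = 15 − 8 = 7 completes the 15 across.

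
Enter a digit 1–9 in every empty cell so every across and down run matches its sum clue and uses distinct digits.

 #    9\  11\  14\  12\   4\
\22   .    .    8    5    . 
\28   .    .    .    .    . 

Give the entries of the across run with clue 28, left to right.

5 9 6 7 1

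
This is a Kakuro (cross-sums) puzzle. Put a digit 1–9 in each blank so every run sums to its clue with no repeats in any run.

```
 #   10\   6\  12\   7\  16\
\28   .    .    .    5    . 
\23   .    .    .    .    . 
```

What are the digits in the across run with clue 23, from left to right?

4 5 3 2 9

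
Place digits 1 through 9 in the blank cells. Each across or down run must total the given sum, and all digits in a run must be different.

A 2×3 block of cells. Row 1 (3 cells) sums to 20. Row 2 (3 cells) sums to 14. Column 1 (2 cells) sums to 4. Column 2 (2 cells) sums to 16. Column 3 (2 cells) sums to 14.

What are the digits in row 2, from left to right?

4 in 2 cells must be {1,3}; 16 in 2 cells must be {7,9}.
The 20 across and the 4 down share only 3, so (1,1) = 3.
Given what's placed, (1,2) must be 9 to fit the 20 across and 16 down.
(1,3) = 20 − 12 = 8 completes the 20 across.
(2,1) = 4 − 3 = 1 completes the 4 down.
(2,2) = 16 − 9 = 7 completes the 16 down.
(2,3) = 14 − 8 = 6 completes the 14 across.

1, 7, 6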